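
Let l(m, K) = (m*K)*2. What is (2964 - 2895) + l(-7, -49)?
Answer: 755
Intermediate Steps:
l(m, K) = 2*K*m (l(m, K) = (K*m)*2 = 2*K*m)
(2964 - 2895) + l(-7, -49) = (2964 - 2895) + 2*(-49)*(-7) = 69 + 686 = 755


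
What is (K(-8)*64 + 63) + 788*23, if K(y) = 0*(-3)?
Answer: 18187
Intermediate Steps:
K(y) = 0
(K(-8)*64 + 63) + 788*23 = (0*64 + 63) + 788*23 = (0 + 63) + 18124 = 63 + 18124 = 18187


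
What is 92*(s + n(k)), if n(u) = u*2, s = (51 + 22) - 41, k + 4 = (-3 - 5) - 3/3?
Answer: 552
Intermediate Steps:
k = -13 (k = -4 + ((-3 - 5) - 3/3) = -4 + (-8 - 3*⅓) = -4 + (-8 - 1) = -4 - 9 = -13)
s = 32 (s = 73 - 41 = 32)
n(u) = 2*u
92*(s + n(k)) = 92*(32 + 2*(-13)) = 92*(32 - 26) = 92*6 = 552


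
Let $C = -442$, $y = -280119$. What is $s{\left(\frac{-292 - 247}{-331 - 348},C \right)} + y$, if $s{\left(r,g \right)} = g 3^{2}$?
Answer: $-284097$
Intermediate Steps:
$s{\left(r,g \right)} = 9 g$ ($s{\left(r,g \right)} = g 9 = 9 g$)
$s{\left(\frac{-292 - 247}{-331 - 348},C \right)} + y = 9 \left(-442\right) - 280119 = -3978 - 280119 = -284097$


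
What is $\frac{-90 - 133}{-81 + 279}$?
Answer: $- \frac{223}{198} \approx -1.1263$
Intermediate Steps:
$\frac{-90 - 133}{-81 + 279} = - \frac{223}{198}$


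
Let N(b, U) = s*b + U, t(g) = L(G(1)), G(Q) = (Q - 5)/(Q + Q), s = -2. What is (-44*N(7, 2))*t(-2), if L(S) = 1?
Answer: 528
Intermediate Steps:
G(Q) = (-5 + Q)/(2*Q) (G(Q) = (-5 + Q)/((2*Q)) = (-5 + Q)*(1/(2*Q)) = (-5 + Q)/(2*Q))
t(g) = 1
N(b, U) = U - 2*b (N(b, U) = -2*b + U = U - 2*b)
(-44*N(7, 2))*t(-2) = -44*(2 - 2*7)*1 = -44*(2 - 14)*1 = -44*(-12)*1 = 528*1 = 528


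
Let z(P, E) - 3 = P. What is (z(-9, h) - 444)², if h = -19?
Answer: 202500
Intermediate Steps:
z(P, E) = 3 + P
(z(-9, h) - 444)² = ((3 - 9) - 444)² = (-6 - 444)² = (-450)² = 202500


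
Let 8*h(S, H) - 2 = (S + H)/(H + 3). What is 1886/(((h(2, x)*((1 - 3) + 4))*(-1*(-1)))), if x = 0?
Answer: 2829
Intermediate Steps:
h(S, H) = 1/4 + (H + S)/(8*(3 + H)) (h(S, H) = 1/4 + ((S + H)/(H + 3))/8 = 1/4 + ((H + S)/(3 + H))/8 = 1/4 + (H + S)/(8*(3 + H)))
1886/(((h(2, x)*((1 - 3) + 4))*(-1*(-1)))) = 1886/(((((6 + 2 + 3*0)/(8*(3 + 0)))*((1 - 3) + 4))*(-1*(-1)))) = 1886/(((((1/8)*(6 + 2 + 0)/3)*(-2 + 4))*1)) = 1886/(((((1/8)*(1/3)*8)*2)*1)) = 1886/((((1/3)*2)*1)) = 1886/(((2/3)*1)) = 1886/(2/3) = 1886*(3/2) = 2829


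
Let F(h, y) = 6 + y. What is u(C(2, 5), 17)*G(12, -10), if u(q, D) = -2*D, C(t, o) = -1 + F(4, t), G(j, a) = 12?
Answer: -408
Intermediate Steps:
C(t, o) = 5 + t (C(t, o) = -1 + (6 + t) = 5 + t)
u(C(2, 5), 17)*G(12, -10) = -2*17*12 = -34*12 = -408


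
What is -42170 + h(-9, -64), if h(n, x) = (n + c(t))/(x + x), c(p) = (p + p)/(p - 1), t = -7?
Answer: -21591011/512 ≈ -42170.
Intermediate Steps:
c(p) = 2*p/(-1 + p) (c(p) = (2*p)/(-1 + p) = 2*p/(-1 + p))
h(n, x) = (7/4 + n)/(2*x) (h(n, x) = (n + 2*(-7)/(-1 - 7))/(x + x) = (n + 2*(-7)/(-8))/((2*x)) = (n + 2*(-7)*(-⅛))*(1/(2*x)) = (n + 7/4)*(1/(2*x)) = (7/4 + n)*(1/(2*x)) = (7/4 + n)/(2*x))
-42170 + h(-9, -64) = -42170 + (⅛)*(7 + 4*(-9))/(-64) = -42170 + (⅛)*(-1/64)*(7 - 36) = -42170 + (⅛)*(-1/64)*(-29) = -42170 + 29/512 = -21591011/512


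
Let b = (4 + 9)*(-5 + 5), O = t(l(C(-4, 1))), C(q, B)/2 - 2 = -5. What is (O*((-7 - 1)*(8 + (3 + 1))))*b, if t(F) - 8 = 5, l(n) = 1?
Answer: 0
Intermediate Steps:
C(q, B) = -6 (C(q, B) = 4 + 2*(-5) = 4 - 10 = -6)
t(F) = 13 (t(F) = 8 + 5 = 13)
O = 13
b = 0 (b = 13*0 = 0)
(O*((-7 - 1)*(8 + (3 + 1))))*b = (13*((-7 - 1)*(8 + (3 + 1))))*0 = (13*(-8*(8 + 4)))*0 = (13*(-8*12))*0 = (13*(-96))*0 = -1248*0 = 0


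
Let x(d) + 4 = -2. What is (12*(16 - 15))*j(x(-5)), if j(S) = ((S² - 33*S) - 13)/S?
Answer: -442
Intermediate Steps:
x(d) = -6 (x(d) = -4 - 2 = -6)
j(S) = (-13 + S² - 33*S)/S
(12*(16 - 15))*j(x(-5)) = (12*(16 - 15))*(-33 - 6 - 13/(-6)) = (12*1)*(-33 - 6 - 13*(-⅙)) = 12*(-33 - 6 + 13/6) = 12*(-221/6) = -442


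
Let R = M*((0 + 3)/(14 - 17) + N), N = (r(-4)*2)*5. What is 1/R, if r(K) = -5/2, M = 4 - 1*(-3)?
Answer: -1/182 ≈ -0.0054945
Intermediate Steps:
M = 7 (M = 4 + 3 = 7)
r(K) = -5/2 (r(K) = -5*½ = -5/2)
N = -25 (N = -5/2*2*5 = -5*5 = -25)
R = -182 (R = 7*((0 + 3)/(14 - 17) - 25) = 7*(3/(-3) - 25) = 7*(3*(-⅓) - 25) = 7*(-1 - 25) = 7*(-26) = -182)
1/R = 1/(-182) = -1/182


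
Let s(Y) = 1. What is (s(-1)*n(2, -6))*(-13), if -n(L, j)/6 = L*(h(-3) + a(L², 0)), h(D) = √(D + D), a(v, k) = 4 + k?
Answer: 624 + 156*I*√6 ≈ 624.0 + 382.12*I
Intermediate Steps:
h(D) = √2*√D (h(D) = √(2*D) = √2*√D)
n(L, j) = -6*L*(4 + I*√6) (n(L, j) = -6*L*(√2*√(-3) + (4 + 0)) = -6*L*(√2*(I*√3) + 4) = -6*L*(I*√6 + 4) = -6*L*(4 + I*√6))
(s(-1)*n(2, -6))*(-13) = (1*(-6*2*(4 + I*√6)))*(-13) = (1*(-48 - 12*I*√6))*(-13) = (-48 - 12*I*√6)*(-13) = 624 + 156*I*√6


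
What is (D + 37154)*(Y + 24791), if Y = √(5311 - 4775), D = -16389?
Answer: 514785115 + 41530*√134 ≈ 5.1527e+8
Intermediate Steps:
Y = 2*√134 (Y = √536 = 2*√134 ≈ 23.152)
(D + 37154)*(Y + 24791) = (-16389 + 37154)*(2*√134 + 24791) = 20765*(24791 + 2*√134) = 514785115 + 41530*√134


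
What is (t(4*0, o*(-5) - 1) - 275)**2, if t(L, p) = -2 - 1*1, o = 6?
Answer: 77284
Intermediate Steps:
t(L, p) = -3 (t(L, p) = -2 - 1 = -3)
(t(4*0, o*(-5) - 1) - 275)**2 = (-3 - 275)**2 = (-278)**2 = 77284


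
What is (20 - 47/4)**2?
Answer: 1089/16 ≈ 68.063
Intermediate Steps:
(20 - 47/4)**2 = (33/4)**2 = 1089/16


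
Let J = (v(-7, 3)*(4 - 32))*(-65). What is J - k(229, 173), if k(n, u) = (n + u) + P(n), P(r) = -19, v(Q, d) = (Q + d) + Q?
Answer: -20403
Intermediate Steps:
v(Q, d) = d + 2*Q
k(n, u) = -19 + n + u (k(n, u) = (n + u) - 19 = -19 + n + u)
J = -20020 (J = ((3 + 2*(-7))*(4 - 32))*(-65) = ((3 - 14)*(-28))*(-65) = -11*(-28)*(-65) = 308*(-65) = -20020)
J - k(229, 173) = -20020 - (-19 + 229 + 173) = -20020 - 1*383 = -20020 - 383 = -20403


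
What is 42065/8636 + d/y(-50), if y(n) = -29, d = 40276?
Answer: -346603651/250444 ≈ -1384.0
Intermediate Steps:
42065/8636 + d/y(-50) = 42065/8636 + 40276/(-29) = 42065*(1/8636) + 40276*(-1/29) = 42065/8636 - 40276/29 = -346603651/250444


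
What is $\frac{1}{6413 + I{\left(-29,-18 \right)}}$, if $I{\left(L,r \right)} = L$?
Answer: $\frac{1}{6384} \approx 0.00015664$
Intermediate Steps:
$\frac{1}{6413 + I{\left(-29,-18 \right)}} = \frac{1}{6413 - 29} = \frac{1}{6384}$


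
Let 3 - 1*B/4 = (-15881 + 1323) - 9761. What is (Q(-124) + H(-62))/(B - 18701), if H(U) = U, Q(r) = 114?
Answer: 52/78587 ≈ 0.00066169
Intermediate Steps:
B = 97288 (B = 12 - 4*((-15881 + 1323) - 9761) = 12 - 4*(-14558 - 9761) = 12 - 4*(-24319) = 12 + 97276 = 97288)
(Q(-124) + H(-62))/(B - 18701) = (114 - 62)/(97288 - 18701) = 52/78587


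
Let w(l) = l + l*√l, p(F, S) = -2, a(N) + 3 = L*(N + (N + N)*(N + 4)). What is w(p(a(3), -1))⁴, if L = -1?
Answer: 16*(1 + I*√2)⁴ ≈ -112.0 - 90.51*I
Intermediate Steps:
a(N) = -3 - N - 2*N*(4 + N) (a(N) = -3 - (N + (N + N)*(N + 4)) = -3 - (N + (2*N)*(4 + N)) = -3 - (N + 2*N*(4 + N)) = -3 + (-N - 2*N*(4 + N)) = -3 - N - 2*N*(4 + N))
w(l) = l + l^(3/2)
w(p(a(3), -1))⁴ = (-2 + (-2)^(3/2))⁴ = (-2 - 2*I*√2)⁴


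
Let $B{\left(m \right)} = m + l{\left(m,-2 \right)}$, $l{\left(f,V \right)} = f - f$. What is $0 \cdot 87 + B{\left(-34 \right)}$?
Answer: $-34$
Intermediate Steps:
$l{\left(f,V \right)} = 0$
$B{\left(m \right)} = m$ ($B{\left(m \right)} = m + 0 = m$)
$0 \cdot 87 + B{\left(-34 \right)} = 0 \cdot 87 - 34 = 0 - 34 = -34$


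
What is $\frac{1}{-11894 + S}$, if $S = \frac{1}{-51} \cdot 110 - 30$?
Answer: $- \frac{51}{608234} \approx -8.3849 \cdot 10^{-5}$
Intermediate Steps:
$S = - \frac{1640}{51}$ ($S = \left(- \frac{1}{51}\right) 110 - 30 = - \frac{110}{51} - 30 = - \frac{1640}{51} \approx -32.157$)
$\frac{1}{-11894 + S} = \frac{1}{-11894 - \frac{1640}{51}} = \frac{1}{- \frac{608234}{51}} = - \frac{51}{608234}$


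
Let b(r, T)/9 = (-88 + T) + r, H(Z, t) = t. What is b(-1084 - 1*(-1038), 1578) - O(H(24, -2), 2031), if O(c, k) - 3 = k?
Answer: 10962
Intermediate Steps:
b(r, T) = -792 + 9*T + 9*r (b(r, T) = 9*((-88 + T) + r) = 9*(-88 + T + r) = -792 + 9*T + 9*r)
O(c, k) = 3 + k
b(-1084 - 1*(-1038), 1578) - O(H(24, -2), 2031) = (-792 + 9*1578 + 9*(-1084 - 1*(-1038))) - (3 + 2031) = (-792 + 14202 + 9*(-1084 + 1038)) - 1*2034 = (-792 + 14202 + 9*(-46)) - 2034 = (-792 + 14202 - 414) - 2034 = 12996 - 2034 = 10962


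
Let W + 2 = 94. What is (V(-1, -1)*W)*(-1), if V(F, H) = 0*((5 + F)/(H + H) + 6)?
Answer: 0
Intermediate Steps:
W = 92 (W = -2 + 94 = 92)
V(F, H) = 0 (V(F, H) = 0*((5 + F)/((2*H)) + 6) = 0*((5 + F)*(1/(2*H)) + 6) = 0*((5 + F)/(2*H) + 6) = 0*(6 + (5 + F)/(2*H)) = 0)
(V(-1, -1)*W)*(-1) = (0*92)*(-1) = 0*(-1) = 0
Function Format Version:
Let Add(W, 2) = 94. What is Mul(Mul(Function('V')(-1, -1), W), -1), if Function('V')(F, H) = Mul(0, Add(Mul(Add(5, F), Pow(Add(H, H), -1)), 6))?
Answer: 0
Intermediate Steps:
W = 92 (W = Add(-2, 94) = 92)
Function('V')(F, H) = 0 (Function('V')(F, H) = Mul(0, Add(Mul(Add(5, F), Pow(Mul(2, H), -1)), 6)) = Mul(0, Add(Mul(Add(5, F), Mul(Rational(1, 2), Pow(H, -1))), 6)) = Mul(0, Add(Mul(Rational(1, 2), Pow(H, -1), Add(5, F)), 6)) = Mul(0, Add(6, Mul(Rational(1, 2), Pow(H, -1), Add(5, F)))) = 0)
Mul(Mul(Function('V')(-1, -1), W), -1) = Mul(Mul(0, 92), -1) = Mul(0, -1) = 0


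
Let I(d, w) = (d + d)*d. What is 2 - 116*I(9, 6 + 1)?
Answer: -18790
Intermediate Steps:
I(d, w) = 2*d² (I(d, w) = (2*d)*d = 2*d²)
2 - 116*I(9, 6 + 1) = 2 - 232*9² = 2 - 232*81 = 2 - 116*162 = 2 - 18792 = -18790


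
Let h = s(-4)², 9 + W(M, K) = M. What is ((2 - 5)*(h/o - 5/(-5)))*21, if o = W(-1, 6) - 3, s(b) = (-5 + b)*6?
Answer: 182889/13 ≈ 14068.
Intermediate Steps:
W(M, K) = -9 + M
s(b) = -30 + 6*b
h = 2916 (h = (-30 + 6*(-4))² = (-30 - 24)² = (-54)² = 2916)
o = -13 (o = (-9 - 1) - 3 = -10 - 3 = -13)
((2 - 5)*(h/o - 5/(-5)))*21 = ((2 - 5)*(2916/(-13) - 5/(-5)))*21 = -3*(2916*(-1/13) - 5*(-⅕))*21 = -3*(-2916/13 + 1)*21 = -3*(-2903/13)*21 = (8709/13)*21 = 182889/13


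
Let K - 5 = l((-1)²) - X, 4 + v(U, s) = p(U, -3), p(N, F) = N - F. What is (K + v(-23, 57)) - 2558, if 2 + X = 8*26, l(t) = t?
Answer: -2782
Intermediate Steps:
X = 206 (X = -2 + 8*26 = -2 + 208 = 206)
v(U, s) = -1 + U (v(U, s) = -4 + (U - 1*(-3)) = -4 + (U + 3) = -4 + (3 + U) = -1 + U)
K = -200 (K = 5 + ((-1)² - 1*206) = 5 + (1 - 206) = 5 - 205 = -200)
(K + v(-23, 57)) - 2558 = (-200 + (-1 - 23)) - 2558 = (-200 - 24) - 2558 = -224 - 2558 = -2782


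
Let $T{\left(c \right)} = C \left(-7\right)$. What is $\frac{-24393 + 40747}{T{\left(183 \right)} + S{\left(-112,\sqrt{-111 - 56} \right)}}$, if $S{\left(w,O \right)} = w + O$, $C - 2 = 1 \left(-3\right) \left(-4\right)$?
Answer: $- \frac{3434340}{44267} - \frac{16354 i \sqrt{167}}{44267} \approx -77.582 - 4.7742 i$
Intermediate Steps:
$C = 14$ ($C = 2 + 1 \left(-3\right) \left(-4\right) = 2 - -12 = 2 + 12 = 14$)
$T{\left(c \right)} = -98$ ($T{\left(c \right)} = 14 \left(-7\right) = -98$)
$S{\left(w,O \right)} = O + w$
$\frac{-24393 + 40747}{T{\left(183 \right)} + S{\left(-112,\sqrt{-111 - 56} \right)}} = \frac{-24393 + 40747}{-98 - \left(112 - \sqrt{-111 - 56}\right)} = \frac{16354}{-98 - \left(112 - \sqrt{-167}\right)} = \frac{16354}{-98 - \left(112 - i \sqrt{167}\right)} = \frac{16354}{-210 + i \sqrt{167}}$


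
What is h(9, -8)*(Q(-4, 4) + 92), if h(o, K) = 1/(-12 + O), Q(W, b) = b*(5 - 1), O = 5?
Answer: -108/7 ≈ -15.429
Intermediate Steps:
Q(W, b) = 4*b (Q(W, b) = b*4 = 4*b)
h(o, K) = -⅐ (h(o, K) = 1/(-12 + 5) = 1/(-7) = -⅐)
h(9, -8)*(Q(-4, 4) + 92) = -(4*4 + 92)/7 = -(16 + 92)/7 = -⅐*108 = -108/7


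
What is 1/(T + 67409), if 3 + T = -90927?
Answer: -1/23521 ≈ -4.2515e-5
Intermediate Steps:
T = -90930 (T = -3 - 90927 = -90930)
1/(T + 67409) = 1/(-90930 + 67409) = 1/(-23521) = -1/23521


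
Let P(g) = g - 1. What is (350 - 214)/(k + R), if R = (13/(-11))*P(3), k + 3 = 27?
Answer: 44/7 ≈ 6.2857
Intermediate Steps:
P(g) = -1 + g
k = 24 (k = -3 + 27 = 24)
R = -26/11 (R = (13/(-11))*(-1 + 3) = (13*(-1/11))*2 = -13/11*2 = -26/11 ≈ -2.3636)
(350 - 214)/(k + R) = (350 - 214)/(24 - 26/11) = 136/(238/11) = 136*(11/238) = 44/7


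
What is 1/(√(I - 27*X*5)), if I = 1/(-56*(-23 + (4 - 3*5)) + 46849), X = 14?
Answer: -3*I*√499139546473/92143169 ≈ -0.023002*I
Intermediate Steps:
I = 1/48753 (I = 1/(-56*(-23 + (4 - 15)) + 46849) = 1/(-56*(-23 - 11) + 46849) = 1/(-56*(-34) + 46849) = 1/(1904 + 46849) = 1/48753 ≈ 2.0512e-5)
1/(√(I - 27*X*5)) = 1/(√(1/48753 - 27*14*5)) = 1/(√(1/48753 - 378*5)) = 1/(√(1/48753 - 1890)) = 1/(√(-92143169/48753)) = 1/(I*√499139546473/16251) = -3*I*√499139546473/92143169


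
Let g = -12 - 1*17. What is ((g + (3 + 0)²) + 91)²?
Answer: 5041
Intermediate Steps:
g = -29 (g = -12 - 17 = -29)
((g + (3 + 0)²) + 91)² = ((-29 + (3 + 0)²) + 91)² = ((-29 + 3²) + 91)² = ((-29 + 9) + 91)² = (-20 + 91)² = 71² = 5041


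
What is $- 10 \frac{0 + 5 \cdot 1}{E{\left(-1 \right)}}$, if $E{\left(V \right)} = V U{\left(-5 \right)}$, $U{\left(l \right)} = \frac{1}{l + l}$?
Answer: $-500$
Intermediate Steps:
$U{\left(l \right)} = \frac{1}{2 l}$
$E{\left(V \right)} = - \frac{V}{10}$ ($E{\left(V \right)} = V \frac{1}{2 \left(-5\right)} = V \frac{1}{2} \left(- \frac{1}{5}\right) = V \left(- \frac{1}{10}\right) = - \frac{V}{10}$)
$- 10 \frac{0 + 5 \cdot 1}{E{\left(-1 \right)}} = - 10 \frac{0 + 5 \cdot 1}{\left(- \frac{1}{10}\right) \left(-1\right)} = - 10 \left(0 + 5\right) \frac{1}{\frac{1}{10}} = - 10 \cdot 5 \cdot 10 = \left(-10\right) 50 = -500$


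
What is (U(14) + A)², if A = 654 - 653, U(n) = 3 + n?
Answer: 324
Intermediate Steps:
A = 1
(U(14) + A)² = ((3 + 14) + 1)² = (17 + 1)² = 18² = 324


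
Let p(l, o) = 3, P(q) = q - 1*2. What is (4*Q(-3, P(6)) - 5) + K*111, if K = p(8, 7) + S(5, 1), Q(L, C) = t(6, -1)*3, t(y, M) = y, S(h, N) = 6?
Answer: 1066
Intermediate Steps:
P(q) = -2 + q (P(q) = q - 2 = -2 + q)
Q(L, C) = 18 (Q(L, C) = 6*3 = 18)
K = 9 (K = 3 + 6 = 9)
(4*Q(-3, P(6)) - 5) + K*111 = (4*18 - 5) + 9*111 = (72 - 5) + 999 = 67 + 999 = 1066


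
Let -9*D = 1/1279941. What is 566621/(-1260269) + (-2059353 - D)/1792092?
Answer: -10398554705940888868/6504232000850702703 ≈ -1.5987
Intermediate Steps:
D = -1/11519469 (D = -⅑/1279941 = -⅑*1/1279941 = -1/11519469 ≈ -8.6810e-8)
566621/(-1260269) + (-2059353 - D)/1792092 = 566621/(-1260269) + (-2059353 - 1*(-1/11519469))/1792092 = 566621*(-1/1260269) + (-2059353 + 1/11519469)*(1/1792092) = -566621/1260269 - 23722653043556/11519469*1/1792092 = -566621/1260269 - 5930663260889/5160987059787 = -10398554705940888868/6504232000850702703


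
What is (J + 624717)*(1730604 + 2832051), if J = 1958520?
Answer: 11786419214235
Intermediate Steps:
(J + 624717)*(1730604 + 2832051) = (1958520 + 624717)*(1730604 + 2832051) = 2583237*4562655 = 11786419214235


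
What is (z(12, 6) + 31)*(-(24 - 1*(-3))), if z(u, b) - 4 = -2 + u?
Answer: -1215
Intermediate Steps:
z(u, b) = 2 + u (z(u, b) = 4 + (-2 + u) = 2 + u)
(z(12, 6) + 31)*(-(24 - 1*(-3))) = ((2 + 12) + 31)*(-(24 - 1*(-3))) = (14 + 31)*(-(24 + 3)) = 45*(-1*27) = 45*(-27) = -1215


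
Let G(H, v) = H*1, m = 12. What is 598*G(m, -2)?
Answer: 7176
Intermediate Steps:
G(H, v) = H
598*G(m, -2) = 598*12 = 7176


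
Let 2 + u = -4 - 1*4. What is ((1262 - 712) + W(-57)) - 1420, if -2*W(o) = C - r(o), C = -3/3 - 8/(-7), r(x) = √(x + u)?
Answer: -12181/14 + I*√67/2 ≈ -870.07 + 4.0927*I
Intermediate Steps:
u = -10 (u = -2 + (-4 - 1*4) = -2 + (-4 - 4) = -2 - 8 = -10)
r(x) = √(-10 + x) (r(x) = √(x - 10) = √(-10 + x))
C = ⅐ (C = -3*⅓ - 8*(-⅐) = -1 + 8/7 = ⅐ ≈ 0.14286)
W(o) = -1/14 + √(-10 + o)/2 (W(o) = -(⅐ - √(-10 + o))/2 = -1/14 + √(-10 + o)/2)
((1262 - 712) + W(-57)) - 1420 = ((1262 - 712) + (-1/14 + √(-10 - 57)/2)) - 1420 = (550 + (-1/14 + √(-67)/2)) - 1420 = (550 + (-1/14 + (I*√67)/2)) - 1420 = (550 + (-1/14 + I*√67/2)) - 1420 = (7699/14 + I*√67/2) - 1420 = -12181/14 + I*√67/2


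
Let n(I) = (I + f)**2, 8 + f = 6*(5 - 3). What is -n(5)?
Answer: -81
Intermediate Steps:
f = 4 (f = -8 + 6*(5 - 3) = -8 + 6*2 = -8 + 12 = 4)
n(I) = (4 + I)**2 (n(I) = (I + 4)**2 = (4 + I)**2)
-n(5) = -(4 + 5)**2 = -1*9**2 = -1*81 = -81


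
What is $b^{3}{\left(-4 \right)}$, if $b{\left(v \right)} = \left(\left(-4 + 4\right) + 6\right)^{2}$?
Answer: $46656$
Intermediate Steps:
$b{\left(v \right)} = 36$ ($b{\left(v \right)} = \left(0 + 6\right)^{2} = 6^{2} = 36$)
$b^{3}{\left(-4 \right)} = 36^{3} = 46656$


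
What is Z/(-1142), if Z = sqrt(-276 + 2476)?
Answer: -5*sqrt(22)/571 ≈ -0.041072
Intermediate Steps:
Z = 10*sqrt(22) (Z = sqrt(2200) = 10*sqrt(22) ≈ 46.904)
Z/(-1142) = (10*sqrt(22))/(-1142) = (10*sqrt(22))*(-1/1142) = -5*sqrt(22)/571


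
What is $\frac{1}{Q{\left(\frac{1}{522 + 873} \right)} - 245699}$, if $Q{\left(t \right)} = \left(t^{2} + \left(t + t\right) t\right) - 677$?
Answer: $- \frac{648675}{159817951799} \approx -4.0588 \cdot 10^{-6}$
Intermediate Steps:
$Q{\left(t \right)} = -677 + 3 t^{2}$ ($Q{\left(t \right)} = \left(t^{2} + 2 t t\right) - 677 = \left(t^{2} + 2 t^{2}\right) - 677 = 3 t^{2} - 677 = -677 + 3 t^{2}$)
$\frac{1}{Q{\left(\frac{1}{522 + 873} \right)} - 245699} = \frac{1}{\left(-677 + 3 \left(\frac{1}{522 + 873}\right)^{2}\right) - 245699} = \frac{1}{\left(-677 + 3 \left(\frac{1}{1395}\right)^{2}\right) - 245699} = \frac{1}{\left(-677 + \frac{3}{1946025}\right) - 245699} = \frac{1}{\left(-677 + 3 \cdot \frac{1}{1946025}\right) - 245699} = \frac{1}{\left(-677 + \frac{1}{648675}\right) - 245699} = \frac{1}{- \frac{439152974}{648675} - 245699} = \frac{1}{- \frac{159817951799}{648675}} = - \frac{648675}{159817951799}$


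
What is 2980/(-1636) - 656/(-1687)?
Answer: -988511/689983 ≈ -1.4327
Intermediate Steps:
2980/(-1636) - 656/(-1687) = 2980*(-1/1636) - 656*(-1/1687) = -745/409 + 656/1687 = -988511/689983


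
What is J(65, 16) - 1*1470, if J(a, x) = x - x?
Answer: -1470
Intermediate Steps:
J(a, x) = 0
J(65, 16) - 1*1470 = 0 - 1*1470 = 0 - 1470 = -1470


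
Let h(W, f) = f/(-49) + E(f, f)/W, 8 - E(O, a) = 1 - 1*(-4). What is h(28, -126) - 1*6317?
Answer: -176801/28 ≈ -6314.3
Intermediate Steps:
E(O, a) = 3 (E(O, a) = 8 - (1 - 1*(-4)) = 8 - (1 + 4) = 8 - 1*5 = 8 - 5 = 3)
h(W, f) = 3/W - f/49 (h(W, f) = f/(-49) + 3/W = f*(-1/49) + 3/W = -f/49 + 3/W = 3/W - f/49)
h(28, -126) - 1*6317 = (3/28 - 1/49*(-126)) - 1*6317 = (3*(1/28) + 18/7) - 6317 = (3/28 + 18/7) - 6317 = 75/28 - 6317 = -176801/28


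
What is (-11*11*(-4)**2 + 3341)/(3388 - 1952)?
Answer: 1405/1436 ≈ 0.97841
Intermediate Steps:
(-11*11*(-4)**2 + 3341)/(3388 - 1952) = (-121*16 + 3341)/1436 = (-1936 + 3341)*(1/1436) = 1405*(1/1436) = 1405/1436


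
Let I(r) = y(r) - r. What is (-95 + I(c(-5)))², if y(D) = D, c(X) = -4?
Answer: 9025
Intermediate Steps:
I(r) = 0 (I(r) = r - r = 0)
(-95 + I(c(-5)))² = (-95 + 0)² = (-95)² = 9025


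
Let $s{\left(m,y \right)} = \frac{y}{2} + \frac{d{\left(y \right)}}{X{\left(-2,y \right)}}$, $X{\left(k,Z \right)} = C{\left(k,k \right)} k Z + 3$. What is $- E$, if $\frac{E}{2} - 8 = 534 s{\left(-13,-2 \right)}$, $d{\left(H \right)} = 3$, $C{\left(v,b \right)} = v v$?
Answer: $\frac{16784}{19} \approx 883.37$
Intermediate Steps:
$C{\left(v,b \right)} = v^{2}$
$X{\left(k,Z \right)} = 3 + Z k^{3}$ ($X{\left(k,Z \right)} = k^{2} k Z + 3 = k^{3} Z + 3 = Z k^{3} + 3 = 3 + Z k^{3}$)
$s{\left(m,y \right)} = \frac{y}{2} + \frac{3}{3 - 8 y}$ ($s{\left(m,y \right)} = \frac{y}{2} + \frac{3}{3 + y \left(-2\right)^{3}} = y \frac{1}{2} + \frac{3}{3 + y \left(-8\right)} = \frac{y}{2} + \frac{3}{3 - 8 y}$)
$E = - \frac{16784}{19}$ ($E = 16 + 2 \cdot 534 \frac{6 - 2 \left(3 - -16\right)}{2 \left(3 - -16\right)} = 16 + 2 \cdot 534 \frac{6 - 2 \left(3 + 16\right)}{2 \left(3 + 16\right)} = 16 + 2 \cdot 534 \frac{6 - 38}{2 \cdot 19} = 16 + 2 \cdot 534 \cdot \frac{1}{2} \cdot \frac{1}{19} \left(6 - 38\right) = 16 + 2 \cdot 534 \cdot \frac{1}{2} \cdot \frac{1}{19} \left(-32\right) = 16 + 2 \cdot 534 \left(- \frac{16}{19}\right) = 16 + 2 \left(- \frac{8544}{19}\right) = 16 - \frac{17088}{19} = - \frac{16784}{19} \approx -883.37$)
$- E = \left(-1\right) \left(- \frac{16784}{19}\right) = \frac{16784}{19}$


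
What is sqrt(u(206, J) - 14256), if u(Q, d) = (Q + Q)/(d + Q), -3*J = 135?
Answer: 2*I*sqrt(92365861)/161 ≈ 119.39*I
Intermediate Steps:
J = -45 (J = -1/3*135 = -45)
u(Q, d) = 2*Q/(Q + d) (u(Q, d) = (2*Q)/(Q + d) = 2*Q/(Q + d))
sqrt(u(206, J) - 14256) = sqrt(2*206/(206 - 45) - 14256) = sqrt(2*206/161 - 14256) = sqrt(2*206*(1/161) - 14256) = sqrt(412/161 - 14256) = sqrt(-2294804/161) = 2*I*sqrt(92365861)/161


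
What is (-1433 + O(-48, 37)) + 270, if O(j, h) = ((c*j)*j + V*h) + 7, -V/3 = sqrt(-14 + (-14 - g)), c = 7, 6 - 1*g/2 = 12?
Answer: 14972 - 444*I ≈ 14972.0 - 444.0*I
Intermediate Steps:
g = -12 (g = 12 - 2*12 = 12 - 24 = -12)
V = -12*I (V = -3*sqrt(-14 + (-14 - 1*(-12))) = -3*sqrt(-14 + (-14 + 12)) = -3*sqrt(-14 - 2) = -12*I ≈ -12.0*I)
O(j, h) = 7 + 7*j**2 - 12*I*h (O(j, h) = ((7*j)*j + (-12*I)*h) + 7 = (7*j**2 - 12*I*h) + 7 = 7 + 7*j**2 - 12*I*h)
(-1433 + O(-48, 37)) + 270 = (-1433 + (7 + 7*(-48)**2 - 12*I*37)) + 270 = (-1433 + (7 + 7*2304 - 444*I)) + 270 = (-1433 + (7 + 16128 - 444*I)) + 270 = (-1433 + (16135 - 444*I)) + 270 = (14702 - 444*I) + 270 = 14972 - 444*I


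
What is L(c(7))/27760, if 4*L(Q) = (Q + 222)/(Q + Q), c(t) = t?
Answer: 229/1554560 ≈ 0.00014731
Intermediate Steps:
L(Q) = (222 + Q)/(8*Q) (L(Q) = ((Q + 222)/(Q + Q))/4 = ((222 + Q)/((2*Q)))/4 = ((222 + Q)*(1/(2*Q)))/4 = ((222 + Q)/(2*Q))/4 = (222 + Q)/(8*Q))
L(c(7))/27760 = ((⅛)*(222 + 7)/7)/27760 = ((⅛)*(⅐)*229)*(1/27760) = (229/56)*(1/27760) = 229/1554560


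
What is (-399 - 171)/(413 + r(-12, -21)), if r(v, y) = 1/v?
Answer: -1368/991 ≈ -1.3804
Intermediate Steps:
(-399 - 171)/(413 + r(-12, -21)) = (-399 - 171)/(413 + 1/(-12)) = -570/(413 - 1/12) = -570/4955/12 = -570*12/4955 = -1368/991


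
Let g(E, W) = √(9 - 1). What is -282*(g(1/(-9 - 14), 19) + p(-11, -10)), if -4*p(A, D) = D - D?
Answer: -564*√2 ≈ -797.62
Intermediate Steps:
g(E, W) = 2*√2 (g(E, W) = √8 = 2*√2)
p(A, D) = 0 (p(A, D) = -(D - D)/4 = -¼*0 = 0)
-282*(g(1/(-9 - 14), 19) + p(-11, -10)) = -282*(2*√2 + 0) = -564*√2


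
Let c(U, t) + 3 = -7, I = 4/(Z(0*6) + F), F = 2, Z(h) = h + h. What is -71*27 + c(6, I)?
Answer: -1927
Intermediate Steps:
Z(h) = 2*h
I = 2 (I = 4/(2*(0*6) + 2) = 4/(2*0 + 2) = 4/(0 + 2) = 4/2 = 4*(½) = 2)
c(U, t) = -10 (c(U, t) = -3 - 7 = -10)
-71*27 + c(6, I) = -71*27 - 10 = -1917 - 10 = -1927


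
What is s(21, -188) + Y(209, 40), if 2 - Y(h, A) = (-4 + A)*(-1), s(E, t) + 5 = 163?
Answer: 196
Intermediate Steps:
s(E, t) = 158 (s(E, t) = -5 + 163 = 158)
Y(h, A) = -2 + A (Y(h, A) = 2 - (-4 + A)*(-1) = 2 - (4 - A) = 2 + (-4 + A) = -2 + A)
s(21, -188) + Y(209, 40) = 158 + (-2 + 40) = 158 + 38 = 196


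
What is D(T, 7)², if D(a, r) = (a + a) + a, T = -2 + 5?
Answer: 81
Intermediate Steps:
T = 3
D(a, r) = 3*a (D(a, r) = 2*a + a = 3*a)
D(T, 7)² = (3*3)² = 9² = 81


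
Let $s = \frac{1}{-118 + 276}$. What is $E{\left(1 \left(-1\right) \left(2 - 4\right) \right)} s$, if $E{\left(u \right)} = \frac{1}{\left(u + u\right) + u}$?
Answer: $\frac{1}{948} \approx 0.0010549$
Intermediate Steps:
$s = \frac{1}{158} \approx 0.0063291$
$E{\left(u \right)} = \frac{1}{3 u}$ ($E{\left(u \right)} = \frac{1}{2 u + u} = \frac{1}{3 u}$)
$E{\left(1 \left(-1\right) \left(2 - 4\right) \right)} s = \frac{1}{3 \cdot 1 \left(-1\right) \left(2 - 4\right)} \frac{1}{158} = \frac{1}{3 \left(- (2 - 4)\right)} \frac{1}{158} = \frac{1}{3 \left(\left(-1\right) \left(-2\right)\right)} \frac{1}{158} = \frac{1}{3 \cdot 2} \cdot \frac{1}{158} = \frac{1}{3} \cdot \frac{1}{2} \cdot \frac{1}{158} = \frac{1}{6} \cdot \frac{1}{158} = \frac{1}{948}$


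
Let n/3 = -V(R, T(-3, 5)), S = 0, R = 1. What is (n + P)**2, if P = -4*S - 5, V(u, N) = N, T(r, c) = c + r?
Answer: 121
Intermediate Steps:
P = -5 (P = -4*0 - 5 = 0 - 5 = -5)
n = -6 (n = 3*(-(5 - 3)) = 3*(-1*2) = 3*(-2) = -6)
(n + P)**2 = (-6 - 5)**2 = (-11)**2 = 121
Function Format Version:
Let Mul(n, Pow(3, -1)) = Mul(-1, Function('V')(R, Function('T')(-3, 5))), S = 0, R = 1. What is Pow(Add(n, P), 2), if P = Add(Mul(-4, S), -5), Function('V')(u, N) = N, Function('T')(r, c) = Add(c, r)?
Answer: 121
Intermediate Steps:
P = -5 (P = Add(Mul(-4, 0), -5) = Add(0, -5) = -5)
n = -6 (n = Mul(3, Mul(-1, Add(5, -3))) = Mul(3, Mul(-1, 2)) = Mul(3, -2) = -6)
Pow(Add(n, P), 2) = Pow(Add(-6, -5), 2) = Pow(-11, 2) = 121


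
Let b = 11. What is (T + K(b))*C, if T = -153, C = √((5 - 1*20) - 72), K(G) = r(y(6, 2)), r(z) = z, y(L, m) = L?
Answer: -147*I*√87 ≈ -1371.1*I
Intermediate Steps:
K(G) = 6
C = I*√87 (C = √((5 - 20) - 72) = √(-15 - 72) = √(-87) = I*√87 ≈ 9.3274*I)
(T + K(b))*C = (-153 + 6)*(I*√87) = -147*I*√87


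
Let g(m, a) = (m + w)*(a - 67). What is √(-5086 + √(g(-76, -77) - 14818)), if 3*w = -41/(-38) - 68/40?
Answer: √(-45901150 + 95*I*√34693810)/95 ≈ 0.43469 + 71.318*I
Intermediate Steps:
w = -59/285 (w = (-41/(-38) - 68/40)/3 = (-41*(-1/38) - 68*1/40)/3 = (41/38 - 17/10)/3 = (⅓)*(-59/95) = -59/285 ≈ -0.20702)
g(m, a) = (-67 + a)*(-59/285 + m) (g(m, a) = (m - 59/285)*(a - 67) = (-59/285 + m)*(-67 + a) = (-67 + a)*(-59/285 + m))
√(-5086 + √(g(-76, -77) - 14818)) = √(-5086 + √((3953/285 - 67*(-76) - 59/285*(-77) - 77*(-76)) - 14818)) = √(-5086 + √((3953/285 + 5092 + 4543/285 + 5852) - 14818)) = √(-5086 + √(1042512/95 - 14818)) = √(-5086 + √(-365198/95)) = √(-5086 + I*√34693810/95)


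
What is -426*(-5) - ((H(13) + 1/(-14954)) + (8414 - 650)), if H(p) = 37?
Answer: -84804133/14954 ≈ -5671.0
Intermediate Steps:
-426*(-5) - ((H(13) + 1/(-14954)) + (8414 - 650)) = -426*(-5) - ((37 + 1/(-14954)) + (8414 - 650)) = -142*(-15) - ((37 - 1/14954) + 7764) = 2130 - (553297/14954 + 7764) = 2130 - 1*116656153/14954 = 2130 - 116656153/14954 = -84804133/14954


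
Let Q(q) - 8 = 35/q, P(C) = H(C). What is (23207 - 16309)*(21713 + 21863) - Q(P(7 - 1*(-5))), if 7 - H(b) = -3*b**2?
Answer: 131957798325/439 ≈ 3.0059e+8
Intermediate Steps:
H(b) = 7 + 3*b**2 (H(b) = 7 - (-3)*b**2 = 7 + 3*b**2)
P(C) = 7 + 3*C**2
Q(q) = 8 + 35/q
(23207 - 16309)*(21713 + 21863) - Q(P(7 - 1*(-5))) = (23207 - 16309)*(21713 + 21863) - (8 + 35/(7 + 3*(7 - 1*(-5))**2)) = 6898*43576 - (8 + 35/(7 + 3*(7 + 5)**2)) = 300587248 - (8 + 35/(7 + 3*12**2)) = 300587248 - (8 + 35/(7 + 3*144)) = 300587248 - (8 + 35/(7 + 432)) = 300587248 - (8 + 35/439) = 300587248 - 1*3547/439 = 300587248 - 3547/439 = 131957798325/439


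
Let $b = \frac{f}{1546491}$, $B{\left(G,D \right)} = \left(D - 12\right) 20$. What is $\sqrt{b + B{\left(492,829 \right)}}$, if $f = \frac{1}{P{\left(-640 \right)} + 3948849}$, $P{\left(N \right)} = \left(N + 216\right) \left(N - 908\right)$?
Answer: $\frac{\sqrt{10231964100846370055667087151}}{791322433299} \approx 127.83$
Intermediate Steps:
$P{\left(N \right)} = \left(-908 + N\right) \left(216 + N\right)$ ($P{\left(N \right)} = \left(216 + N\right) \left(-908 + N\right) = \left(-908 + N\right) \left(216 + N\right)$)
$B{\left(G,D \right)} = -240 + 20 D$ ($B{\left(G,D \right)} = \left(-12 + D\right) 20 = -240 + 20 D$)
$f = \frac{1}{4605201}$ ($f = \frac{1}{\left(-196128 + \left(-640\right)^{2} - -442880\right) + 3948849} = \frac{1}{\left(-196128 + 409600 + 442880\right) + 3948849} = \frac{1}{656352 + 3948849} = \frac{1}{4605201} \approx 2.1715 \cdot 10^{-7}$)
$b = \frac{1}{7121901899691}$ ($b = \frac{1}{4605201 \cdot 1546491} = \frac{1}{4605201} \cdot \frac{1}{1546491} = \frac{1}{7121901899691} \approx 1.4041 \cdot 10^{-13}$)
$\sqrt{b + B{\left(492,829 \right)}} = \sqrt{\frac{1}{7121901899691} + \left(-240 + 20 \cdot 829\right)} = \sqrt{\frac{1}{7121901899691} + \left(-240 + 16580\right)} = \sqrt{\frac{1}{7121901899691} + 16340} = \sqrt{\frac{116371877040950941}{7121901899691}} = \frac{\sqrt{10231964100846370055667087151}}{791322433299}$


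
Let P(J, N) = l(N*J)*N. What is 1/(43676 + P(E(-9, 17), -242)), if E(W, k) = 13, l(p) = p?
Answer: 1/805008 ≈ 1.2422e-6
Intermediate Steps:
P(J, N) = J*N² (P(J, N) = (N*J)*N = (J*N)*N = J*N²)
1/(43676 + P(E(-9, 17), -242)) = 1/(43676 + 13*(-242)²) = 1/(43676 + 13*58564) = 1/(43676 + 761332) = 1/805008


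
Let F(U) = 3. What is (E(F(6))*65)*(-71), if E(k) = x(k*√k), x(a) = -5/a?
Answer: 23075*√3/9 ≈ 4440.8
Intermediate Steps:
E(k) = -5/k^(3/2)
(E(F(6))*65)*(-71) = (-5*√3/9*65)*(-71) = -325*√3/9*(-71) = 23075*√3/9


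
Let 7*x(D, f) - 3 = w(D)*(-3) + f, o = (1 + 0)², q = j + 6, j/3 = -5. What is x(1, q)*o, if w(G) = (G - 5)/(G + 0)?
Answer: 6/7 ≈ 0.85714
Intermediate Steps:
j = -15 (j = 3*(-5) = -15)
w(G) = (-5 + G)/G
q = -9 (q = -15 + 6 = -9)
o = 1 (o = 1² = 1)
x(D, f) = 3/7 + f/7 - 3*(-5 + D)/(7*D) (x(D, f) = 3/7 + (((-5 + D)/D)*(-3) + f)/7 = 3/7 + (-3*(-5 + D)/D + f)/7 = 3/7 + (f - 3*(-5 + D)/D)/7 = 3/7 + (f/7 - 3*(-5 + D)/(7*D)) = 3/7 + f/7 - 3*(-5 + D)/(7*D))
x(1, q)*o = ((⅐)*(15 + 1*(-9))/1)*1 = ((⅐)*1*(15 - 9))*1 = ((⅐)*1*6)*1 = (6/7)*1 = 6/7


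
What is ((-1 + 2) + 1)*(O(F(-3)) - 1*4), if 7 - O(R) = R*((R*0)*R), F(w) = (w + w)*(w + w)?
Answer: 6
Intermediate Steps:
F(w) = 4*w**2 (F(w) = (2*w)*(2*w) = 4*w**2)
O(R) = 7 (O(R) = 7 - R*(R*0)*R = 7 - R*0*R = 7 - R*0 = 7 - 1*0 = 7 + 0 = 7)
((-1 + 2) + 1)*(O(F(-3)) - 1*4) = ((-1 + 2) + 1)*(7 - 1*4) = (1 + 1)*(7 - 4) = 2*3 = 6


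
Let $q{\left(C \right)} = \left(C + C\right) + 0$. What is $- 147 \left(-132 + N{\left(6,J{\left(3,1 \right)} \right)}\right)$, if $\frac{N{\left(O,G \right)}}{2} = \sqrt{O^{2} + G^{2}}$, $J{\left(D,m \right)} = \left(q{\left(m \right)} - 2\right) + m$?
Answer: $19404 - 294 \sqrt{37} \approx 17616.0$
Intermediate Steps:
$q{\left(C \right)} = 2 C$ ($q{\left(C \right)} = 2 C + 0 = 2 C$)
$J{\left(D,m \right)} = -2 + 3 m$ ($J{\left(D,m \right)} = \left(2 m - 2\right) + m = \left(-2 + 2 m\right) + m = -2 + 3 m$)
$N{\left(O,G \right)} = 2 \sqrt{G^{2} + O^{2}}$ ($N{\left(O,G \right)} = 2 \sqrt{O^{2} + G^{2}} = 2 \sqrt{G^{2} + O^{2}}$)
$- 147 \left(-132 + N{\left(6,J{\left(3,1 \right)} \right)}\right) = - 147 \left(-132 + 2 \sqrt{\left(-2 + 3 \cdot 1\right)^{2} + 6^{2}}\right) = - 147 \left(-132 + 2 \sqrt{\left(-2 + 3\right)^{2} + 36}\right) = - 147 \left(-132 + 2 \sqrt{1^{2} + 36}\right) = - 147 \left(-132 + 2 \sqrt{1 + 36}\right) = - 147 \left(-132 + 2 \sqrt{37}\right) = 19404 - 294 \sqrt{37}$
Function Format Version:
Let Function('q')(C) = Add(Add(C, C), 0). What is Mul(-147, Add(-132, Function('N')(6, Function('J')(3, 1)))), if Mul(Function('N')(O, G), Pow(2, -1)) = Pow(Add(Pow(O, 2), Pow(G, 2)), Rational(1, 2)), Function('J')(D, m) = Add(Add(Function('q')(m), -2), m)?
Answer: Add(19404, Mul(-294, Pow(37, Rational(1, 2)))) ≈ 17616.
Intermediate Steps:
Function('q')(C) = Mul(2, C) (Function('q')(C) = Add(Mul(2, C), 0) = Mul(2, C))
Function('J')(D, m) = Add(-2, Mul(3, m)) (Function('J')(D, m) = Add(Add(Mul(2, m), -2), m) = Add(Add(-2, Mul(2, m)), m) = Add(-2, Mul(3, m)))
Function('N')(O, G) = Mul(2, Pow(Add(Pow(G, 2), Pow(O, 2)), Rational(1, 2))) (Function('N')(O, G) = Mul(2, Pow(Add(Pow(O, 2), Pow(G, 2)), Rational(1, 2))) = Mul(2, Pow(Add(Pow(G, 2), Pow(O, 2)), Rational(1, 2))))
Mul(-147, Add(-132, Function('N')(6, Function('J')(3, 1)))) = Mul(-147, Add(-132, Mul(2, Pow(Add(Pow(Add(-2, Mul(3, 1)), 2), Pow(6, 2)), Rational(1, 2))))) = Mul(-147, Add(-132, Mul(2, Pow(Add(Pow(Add(-2, 3), 2), 36), Rational(1, 2))))) = Mul(-147, Add(-132, Mul(2, Pow(Add(Pow(1, 2), 36), Rational(1, 2))))) = Mul(-147, Add(-132, Mul(2, Pow(Add(1, 36), Rational(1, 2))))) = Mul(-147, Add(-132, Mul(2, Pow(37, Rational(1, 2))))) = Add(19404, Mul(-294, Pow(37, Rational(1, 2))))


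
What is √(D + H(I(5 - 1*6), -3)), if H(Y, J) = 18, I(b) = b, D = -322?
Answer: 4*I*√19 ≈ 17.436*I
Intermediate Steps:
√(D + H(I(5 - 1*6), -3)) = √(-322 + 18) = √(-304) = 4*I*√19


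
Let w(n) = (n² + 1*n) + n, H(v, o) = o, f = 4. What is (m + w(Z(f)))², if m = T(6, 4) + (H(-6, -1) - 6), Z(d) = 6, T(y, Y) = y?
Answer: 2209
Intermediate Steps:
w(n) = n² + 2*n (w(n) = (n² + n) + n = (n + n²) + n = n² + 2*n)
m = -1 (m = 6 + (-1 - 6) = 6 - 7 = -1)
(m + w(Z(f)))² = (-1 + 6*(2 + 6))² = (-1 + 6*8)² = (-1 + 48)² = 47² = 2209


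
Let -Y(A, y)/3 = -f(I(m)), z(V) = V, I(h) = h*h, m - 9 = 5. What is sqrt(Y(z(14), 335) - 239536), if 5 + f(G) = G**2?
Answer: I*sqrt(124303) ≈ 352.57*I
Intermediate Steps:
m = 14 (m = 9 + 5 = 14)
I(h) = h**2
f(G) = -5 + G**2
Y(A, y) = 115233 (Y(A, y) = -(-3)*(-5 + (14**2)**2) = -(-3)*(-5 + 196**2) = -(-3)*(-5 + 38416) = -(-3)*38411 = -3*(-38411) = 115233)
sqrt(Y(z(14), 335) - 239536) = sqrt(115233 - 239536) = sqrt(-124303) = I*sqrt(124303)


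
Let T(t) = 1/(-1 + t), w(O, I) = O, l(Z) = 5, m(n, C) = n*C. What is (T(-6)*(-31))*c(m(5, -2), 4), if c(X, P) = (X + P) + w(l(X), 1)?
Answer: -31/7 ≈ -4.4286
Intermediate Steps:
m(n, C) = C*n
c(X, P) = 5 + P + X (c(X, P) = (X + P) + 5 = (P + X) + 5 = 5 + P + X)
(T(-6)*(-31))*c(m(5, -2), 4) = (-31/(-1 - 6))*(5 + 4 - 2*5) = (-31/(-7))*(5 + 4 - 10) = -⅐*(-31)*(-1) = (31/7)*(-1) = -31/7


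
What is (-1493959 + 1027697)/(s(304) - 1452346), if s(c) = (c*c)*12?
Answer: 233131/171677 ≈ 1.3580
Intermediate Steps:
s(c) = 12*c² (s(c) = c²*12 = 12*c²)
(-1493959 + 1027697)/(s(304) - 1452346) = (-1493959 + 1027697)/(12*304² - 1452346) = -466262/(12*92416 - 1452346) = -466262/(1108992 - 1452346) = -466262/(-343354) = -466262*(-1/343354) = 233131/171677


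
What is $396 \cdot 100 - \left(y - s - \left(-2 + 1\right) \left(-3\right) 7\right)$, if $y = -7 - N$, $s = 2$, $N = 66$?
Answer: $39696$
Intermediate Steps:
$y = -73$ ($y = -7 - 66 = -73$)
$396 \cdot 100 - \left(y - s - \left(-2 + 1\right) \left(-3\right) 7\right) = 396 \cdot 100 + \left(\left(\left(-2 + 1\right) \left(-3\right) 7 + 2\right) - -73\right) = 39600 + \left(\left(\left(-1\right) \left(-3\right) 7 + 2\right) + 73\right) = 39600 + \left(\left(3 \cdot 7 + 2\right) + 73\right) = 39600 + \left(\left(21 + 2\right) + 73\right) = 39600 + \left(23 + 73\right) = 39600 + 96 = 39696$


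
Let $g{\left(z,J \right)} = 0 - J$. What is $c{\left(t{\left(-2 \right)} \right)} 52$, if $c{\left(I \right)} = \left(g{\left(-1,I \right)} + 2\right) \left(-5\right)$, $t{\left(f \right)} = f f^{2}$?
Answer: $-2600$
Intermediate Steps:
$g{\left(z,J \right)} = - J$
$t{\left(f \right)} = f^{3}$
$c{\left(I \right)} = -10 + 5 I$ ($c{\left(I \right)} = \left(- I + 2\right) \left(-5\right) = \left(2 - I\right) \left(-5\right) = -10 + 5 I$)
$c{\left(t{\left(-2 \right)} \right)} 52 = \left(-10 + 5 \left(-2\right)^{3}\right) 52 = \left(-10 + 5 \left(-8\right)\right) 52 = \left(-10 - 40\right) 52 = \left(-50\right) 52 = -2600$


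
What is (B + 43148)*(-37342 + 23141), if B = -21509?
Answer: -307295439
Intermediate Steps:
(B + 43148)*(-37342 + 23141) = (-21509 + 43148)*(-37342 + 23141) = 21639*(-14201) = -307295439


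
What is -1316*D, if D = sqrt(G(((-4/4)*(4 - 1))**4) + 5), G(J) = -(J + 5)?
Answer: -11844*I ≈ -11844.0*I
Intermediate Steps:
G(J) = -5 - J (G(J) = -(5 + J) = -5 - J)
D = 9*I (D = sqrt((-5 - ((-4/4)*(4 - 1))**4) + 5) = sqrt((-5 - (-4*1/4*3)**4) + 5) = sqrt((-5 - (-1*3)**4) + 5) = sqrt((-5 - 1*(-3)**4) + 5) = sqrt((-5 - 1*81) + 5) = sqrt((-5 - 81) + 5) = sqrt(-86 + 5) = sqrt(-81) = 9*I ≈ 9.0*I)
-1316*D = -11844*I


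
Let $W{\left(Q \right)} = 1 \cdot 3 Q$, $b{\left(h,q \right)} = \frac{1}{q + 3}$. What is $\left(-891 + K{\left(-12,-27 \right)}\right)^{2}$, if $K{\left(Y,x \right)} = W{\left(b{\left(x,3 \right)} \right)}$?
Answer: $\frac{3171961}{4} \approx 7.9299 \cdot 10^{5}$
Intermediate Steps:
$b{\left(h,q \right)} = \frac{1}{3 + q}$
$W{\left(Q \right)} = 3 Q$
$K{\left(Y,x \right)} = \frac{1}{2}$ ($K{\left(Y,x \right)} = \frac{3}{3 + 3} = \frac{3}{6} = 3 \cdot \frac{1}{6} = \frac{1}{2}$)
$\left(-891 + K{\left(-12,-27 \right)}\right)^{2} = \left(-891 + \frac{1}{2}\right)^{2} = \left(- \frac{1781}{2}\right)^{2} = \frac{3171961}{4}$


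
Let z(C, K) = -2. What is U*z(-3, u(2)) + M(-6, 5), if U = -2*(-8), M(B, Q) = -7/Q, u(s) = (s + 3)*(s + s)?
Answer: -167/5 ≈ -33.400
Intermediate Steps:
u(s) = 2*s*(3 + s) (u(s) = (3 + s)*(2*s) = 2*s*(3 + s))
U = 16
U*z(-3, u(2)) + M(-6, 5) = 16*(-2) - 7/5 = -32 - 7*⅕ = -32 - 7/5 = -167/5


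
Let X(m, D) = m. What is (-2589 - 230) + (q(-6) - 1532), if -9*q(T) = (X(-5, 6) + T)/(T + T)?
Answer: -469919/108 ≈ -4351.1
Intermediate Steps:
q(T) = -(-5 + T)/(18*T) (q(T) = -(-5 + T)/(9*(T + T)) = -(-5 + T)/(9*(2*T)) = -(-5 + T)*1/(2*T)/9 = -(-5 + T)/(18*T))
(-2589 - 230) + (q(-6) - 1532) = (-2589 - 230) + ((1/18)*(5 - 1*(-6))/(-6) - 1532) = -2819 + ((1/18)*(-⅙)*(5 + 6) - 1532) = -2819 + ((1/18)*(-⅙)*11 - 1532) = -2819 + (-11/108 - 1532) = -2819 - 165467/108 = -469919/108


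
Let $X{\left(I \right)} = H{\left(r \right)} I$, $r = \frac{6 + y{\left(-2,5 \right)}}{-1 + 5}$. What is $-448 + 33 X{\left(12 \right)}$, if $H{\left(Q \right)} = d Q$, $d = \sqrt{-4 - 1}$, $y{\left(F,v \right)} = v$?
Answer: $-448 + 1089 i \sqrt{5} \approx -448.0 + 2435.1 i$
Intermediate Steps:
$r = \frac{11}{4}$ ($r = \frac{6 + 5}{-1 + 5} = \frac{11}{4} \approx 2.75$)
$d = i \sqrt{5}$ ($d = \sqrt{-5} = i \sqrt{5} \approx 2.2361 i$)
$H{\left(Q \right)} = i Q \sqrt{5}$ ($H{\left(Q \right)} = i \sqrt{5} Q = i Q \sqrt{5}$)
$X{\left(I \right)} = \frac{11 i I \sqrt{5}}{4}$ ($X{\left(I \right)} = i \frac{11}{4} \sqrt{5} I = \frac{11 i \sqrt{5}}{4} I = \frac{11 i I \sqrt{5}}{4}$)
$-448 + 33 X{\left(12 \right)} = -448 + 33 \cdot \frac{11}{4} i 12 \sqrt{5} = -448 + 33 \cdot 33 i \sqrt{5} = -448 + 1089 i \sqrt{5}$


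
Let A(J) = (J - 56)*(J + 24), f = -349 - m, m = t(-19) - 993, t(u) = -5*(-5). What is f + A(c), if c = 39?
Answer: -452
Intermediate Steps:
t(u) = 25
m = -968 (m = 25 - 993 = -968)
f = 619 (f = -349 - 1*(-968) = -349 + 968 = 619)
A(J) = (-56 + J)*(24 + J)
f + A(c) = 619 + (-1344 + 39² - 32*39) = 619 + (-1344 + 1521 - 1248) = 619 - 1071 = -452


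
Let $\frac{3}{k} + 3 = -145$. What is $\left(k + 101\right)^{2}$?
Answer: $\frac{223353025}{21904} \approx 10197.0$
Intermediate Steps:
$k = - \frac{3}{148}$ ($k = \frac{3}{-3 - 145} = \frac{3}{-148} = 3 \left(- \frac{1}{148}\right) = - \frac{3}{148} \approx -0.02027$)
$\left(k + 101\right)^{2} = \left(- \frac{3}{148} + 101\right)^{2} = \left(\frac{14945}{148}\right)^{2} = \frac{223353025}{21904}$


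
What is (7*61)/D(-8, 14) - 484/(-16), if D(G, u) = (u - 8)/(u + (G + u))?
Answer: 17443/12 ≈ 1453.6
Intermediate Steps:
D(G, u) = (-8 + u)/(G + 2*u)
(7*61)/D(-8, 14) - 484/(-16) = (7*61)/(((-8 + 14)/(-8 + 2*14))) - 484/(-16) = 427/((6/(-8 + 28))) - 484*(-1/16) = 427/((6/20)) + 121/4 = 427/(((1/20)*6)) + 121/4 = 427/(3/10) + 121/4 = 427*(10/3) + 121/4 = 4270/3 + 121/4 = 17443/12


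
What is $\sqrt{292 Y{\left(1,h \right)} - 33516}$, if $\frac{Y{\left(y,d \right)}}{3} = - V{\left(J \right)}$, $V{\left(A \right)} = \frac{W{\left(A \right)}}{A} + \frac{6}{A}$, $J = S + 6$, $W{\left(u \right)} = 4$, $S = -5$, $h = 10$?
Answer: $2 i \sqrt{10569} \approx 205.61 i$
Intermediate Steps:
$J = 1$ ($J = -5 + 6 = 1$)
$V{\left(A \right)} = \frac{10}{A}$ ($V{\left(A \right)} = \frac{4}{A} + \frac{6}{A} = \frac{10}{A}$)
$Y{\left(y,d \right)} = -30$ ($Y{\left(y,d \right)} = 3 \left(- \frac{10}{1}\right) = 3 \left(- 10 \cdot 1\right) = 3 \left(\left(-1\right) 10\right) = 3 \left(-10\right) = -30$)
$\sqrt{292 Y{\left(1,h \right)} - 33516} = \sqrt{292 \left(-30\right) - 33516} = \sqrt{-8760 - 33516} = \sqrt{-42276} = 2 i \sqrt{10569}$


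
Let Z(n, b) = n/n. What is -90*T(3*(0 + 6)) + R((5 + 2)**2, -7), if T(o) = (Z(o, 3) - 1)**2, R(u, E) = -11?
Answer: -11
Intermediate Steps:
Z(n, b) = 1
T(o) = 0 (T(o) = (1 - 1)**2 = 0**2 = 0)
-90*T(3*(0 + 6)) + R((5 + 2)**2, -7) = -90*0 - 11 = 0 - 11 = -11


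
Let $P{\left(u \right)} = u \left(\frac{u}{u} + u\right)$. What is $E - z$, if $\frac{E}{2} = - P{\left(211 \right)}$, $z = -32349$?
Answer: $-57115$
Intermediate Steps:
$P{\left(u \right)} = u \left(1 + u\right)$
$E = -89464$ ($E = 2 \left(- 211 \left(1 + 211\right)\right) = 2 \left(- 211 \cdot 212\right) = 2 \left(\left(-1\right) 44732\right) = 2 \left(-44732\right) = -89464$)
$E - z = -89464 - -32349 = -89464 + 32349 = -57115$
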